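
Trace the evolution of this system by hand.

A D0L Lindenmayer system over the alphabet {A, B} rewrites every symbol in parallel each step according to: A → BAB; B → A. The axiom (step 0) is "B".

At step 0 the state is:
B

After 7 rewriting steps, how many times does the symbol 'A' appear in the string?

43

[0] B
[1] A
[2] BAB
[3] ABABA
[4] BABABABABAB
[5] ABABABABABABABABABABA
[6] BABABABABABABABABABABABABABABABABABABABABAB
[7] ABABABABABABABABABABABABABABABABABABABABABABABABABABABABABABABABABABABABABABABABABABA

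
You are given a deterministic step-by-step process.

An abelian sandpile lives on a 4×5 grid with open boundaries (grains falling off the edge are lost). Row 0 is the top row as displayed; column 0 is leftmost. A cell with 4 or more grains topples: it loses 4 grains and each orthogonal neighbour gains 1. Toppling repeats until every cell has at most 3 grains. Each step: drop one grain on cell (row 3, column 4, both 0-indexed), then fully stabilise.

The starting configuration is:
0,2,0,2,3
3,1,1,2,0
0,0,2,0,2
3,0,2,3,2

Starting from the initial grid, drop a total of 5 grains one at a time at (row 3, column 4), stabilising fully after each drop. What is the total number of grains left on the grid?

t=0: 0,2,0,2,3
3,1,1,2,0
0,0,2,0,2
3,0,2,3,2
t=1: 0,2,0,2,3
3,1,1,2,0
0,0,2,0,2
3,0,2,3,3
t=2: 0,2,0,2,3
3,1,1,2,0
0,0,2,1,3
3,0,3,0,1
t=3: 0,2,0,2,3
3,1,1,2,0
0,0,2,1,3
3,0,3,0,2
t=4: 0,2,0,2,3
3,1,1,2,0
0,0,2,1,3
3,0,3,0,3
t=5: 0,2,0,2,3
3,1,1,2,1
0,0,2,2,0
3,0,3,1,1

27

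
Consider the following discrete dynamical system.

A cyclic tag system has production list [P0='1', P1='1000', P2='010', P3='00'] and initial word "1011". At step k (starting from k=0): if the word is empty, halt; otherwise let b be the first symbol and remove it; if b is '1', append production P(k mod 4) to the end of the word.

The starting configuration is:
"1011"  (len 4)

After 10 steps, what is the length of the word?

step 0: "1011"  (len 4)
step 1: "0111"  (len 4)
step 2: "111"  (len 3)
step 3: "11010"  (len 5)
step 4: "101000"  (len 6)
step 5: "010001"  (len 6)
step 6: "10001"  (len 5)
step 7: "0001010"  (len 7)
step 8: "001010"  (len 6)
step 9: "01010"  (len 5)
step 10: "1010"  (len 4)

4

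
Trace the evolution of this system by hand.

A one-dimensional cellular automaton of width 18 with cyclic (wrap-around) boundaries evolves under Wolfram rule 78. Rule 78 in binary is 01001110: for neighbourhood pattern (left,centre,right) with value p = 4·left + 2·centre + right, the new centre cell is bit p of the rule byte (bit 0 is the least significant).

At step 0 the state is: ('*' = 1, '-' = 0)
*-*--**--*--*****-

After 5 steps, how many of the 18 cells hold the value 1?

10

k=0  *-*--**--*--*****-
k=1  *-*-***-**-**---*-
k=2  *-*-*-*-**-**--**-
k=3  *-*-*-*-**-**-***-
k=4  *-*-*-*-**-**-*-*-
k=5  *-*-*-*-**-**-*-*-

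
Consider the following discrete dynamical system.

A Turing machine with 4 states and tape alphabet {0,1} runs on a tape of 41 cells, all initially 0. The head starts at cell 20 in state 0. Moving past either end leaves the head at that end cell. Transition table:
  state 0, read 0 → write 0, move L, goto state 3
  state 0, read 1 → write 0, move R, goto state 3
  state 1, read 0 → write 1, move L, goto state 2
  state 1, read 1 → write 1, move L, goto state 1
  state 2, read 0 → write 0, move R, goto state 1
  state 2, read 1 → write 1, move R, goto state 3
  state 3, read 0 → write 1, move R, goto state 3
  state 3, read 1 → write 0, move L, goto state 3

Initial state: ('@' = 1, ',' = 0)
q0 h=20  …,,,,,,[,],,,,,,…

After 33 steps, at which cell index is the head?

gen 0: q0 h=20  …,,,,,,[,],,,,,,…
gen 1: q3 h=19  …,,,,,,[,],,,,,,…
gen 2: q3 h=20  …,,,,,@[,],,,,,,…
gen 3: q3 h=21  …,,,,@@[,],,,,,,…
gen 4: q3 h=22  …,,,@@@[,],,,,,,…
gen 5: q3 h=23  …,,@@@@[,],,,,,,…
gen 6: q3 h=24  …,@@@@@[,],,,,,,…
gen 7: q3 h=25  …@@@@@@[,],,,,,,…
gen 8: q3 h=26  …@@@@@@[,],,,,,,…
gen 9: q3 h=27  …@@@@@@[,],,,,,,…
gen 10: q3 h=28  …@@@@@@[,],,,,,,…
gen 11: q3 h=29  …@@@@@@[,],,,,,,…
gen 12: q3 h=30  …@@@@@@[,],,,,,,…
gen 13: q3 h=31  …@@@@@@[,],,,,,,…
gen 14: q3 h=32  …@@@@@@[,],,,,,,…
gen 15: q3 h=33  …@@@@@@[,],,,,,,…
gen 16: q3 h=34  …@@@@@@[,],,,,,,|
gen 17: q3 h=35  …@@@@@@[,],,,,,|
gen 18: q3 h=36  …@@@@@@[,],,,,|
gen 19: q3 h=37  …@@@@@@[,],,,|
gen 20: q3 h=38  …@@@@@@[,],,|
gen 21: q3 h=39  …@@@@@@[,],|
gen 22: q3 h=40  …@@@@@@[,]|
gen 23: q3 h=40  …@@@@@@[@]|
gen 24: q3 h=39  …@@@@@@[@],|
gen 25: q3 h=38  …@@@@@@[@],,|
gen 26: q3 h=37  …@@@@@@[@],,,|
gen 27: q3 h=36  …@@@@@@[@],,,,|
gen 28: q3 h=35  …@@@@@@[@],,,,,|
gen 29: q3 h=34  …@@@@@@[@],,,,,,|
gen 30: q3 h=33  …@@@@@@[@],,,,,,…
gen 31: q3 h=32  …@@@@@@[@],,,,,,…
gen 32: q3 h=31  …@@@@@@[@],,,,,,…
gen 33: q3 h=30  …@@@@@@[@],,,,,,…

30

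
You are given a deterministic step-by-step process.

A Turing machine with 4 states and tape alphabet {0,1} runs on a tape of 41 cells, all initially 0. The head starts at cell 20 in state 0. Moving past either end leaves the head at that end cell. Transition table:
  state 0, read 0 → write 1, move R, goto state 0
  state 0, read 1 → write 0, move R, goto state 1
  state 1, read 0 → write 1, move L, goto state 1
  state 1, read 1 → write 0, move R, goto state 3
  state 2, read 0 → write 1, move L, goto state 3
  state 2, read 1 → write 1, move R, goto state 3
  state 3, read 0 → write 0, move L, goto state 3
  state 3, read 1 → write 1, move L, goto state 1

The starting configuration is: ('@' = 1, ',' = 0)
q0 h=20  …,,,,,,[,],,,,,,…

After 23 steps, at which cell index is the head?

39

t=0: q0 h=20  …,,,,,,[,],,,,,,…
t=1: q0 h=21  …,,,,,@[,],,,,,,…
t=2: q0 h=22  …,,,,@@[,],,,,,,…
t=3: q0 h=23  …,,,@@@[,],,,,,,…
t=4: q0 h=24  …,,@@@@[,],,,,,,…
t=5: q0 h=25  …,@@@@@[,],,,,,,…
t=6: q0 h=26  …@@@@@@[,],,,,,,…
t=7: q0 h=27  …@@@@@@[,],,,,,,…
t=8: q0 h=28  …@@@@@@[,],,,,,,…
t=9: q0 h=29  …@@@@@@[,],,,,,,…
t=10: q0 h=30  …@@@@@@[,],,,,,,…
t=11: q0 h=31  …@@@@@@[,],,,,,,…
t=12: q0 h=32  …@@@@@@[,],,,,,,…
t=13: q0 h=33  …@@@@@@[,],,,,,,…
t=14: q0 h=34  …@@@@@@[,],,,,,,|
t=15: q0 h=35  …@@@@@@[,],,,,,|
t=16: q0 h=36  …@@@@@@[,],,,,|
t=17: q0 h=37  …@@@@@@[,],,,|
t=18: q0 h=38  …@@@@@@[,],,|
t=19: q0 h=39  …@@@@@@[,],|
t=20: q0 h=40  …@@@@@@[,]|
t=21: q0 h=40  …@@@@@@[@]|
t=22: q1 h=40  …@@@@@@[,]|
t=23: q1 h=39  …@@@@@@[@]@|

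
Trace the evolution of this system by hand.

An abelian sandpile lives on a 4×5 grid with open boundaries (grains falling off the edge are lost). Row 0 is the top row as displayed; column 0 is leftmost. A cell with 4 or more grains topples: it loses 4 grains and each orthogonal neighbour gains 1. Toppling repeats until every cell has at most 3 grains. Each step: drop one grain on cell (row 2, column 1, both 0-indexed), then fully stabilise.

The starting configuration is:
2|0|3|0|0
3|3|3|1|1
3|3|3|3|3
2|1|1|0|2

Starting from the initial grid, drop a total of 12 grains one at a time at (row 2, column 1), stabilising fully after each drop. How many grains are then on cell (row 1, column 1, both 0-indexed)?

0) 2|0|3|0|0
3|3|3|1|1
3|3|3|3|3
2|1|1|0|2
1) 3|2|0|1|0
1|2|2|3|2
1|3|2|1|0
3|2|2|1|3
2) 3|2|0|1|0
1|3|2|3|2
2|0|3|1|0
3|3|2|1|3
3) 3|2|0|1|0
1|3|2|3|2
2|1|3|1|0
3|3|2|1|3
4) 3|2|0|1|0
1|3|2|3|2
2|2|3|1|0
3|3|2|1|3
5) 3|2|0|1|0
1|3|2|3|2
2|3|3|1|0
3|3|2|1|3
6) 3|3|1|2|0
3|2|1|0|3
1|0|3|3|0
1|3|0|2|3
7) 3|3|1|2|0
3|2|1|0|3
1|1|3|3|0
1|3|0|2|3
8) 3|3|1|2|0
3|2|1|0|3
1|2|3|3|0
1|3|0|2|3
9) 3|3|1|2|0
3|2|1|0|3
1|3|3|3|0
1|3|0|2|3
10) 3|3|1|2|0
3|3|2|1|3
2|2|1|0|1
2|0|2|3|3
11) 3|3|1|2|0
3|3|2|1|3
2|3|1|0|1
2|0|2|3|3
12) 1|1|2|2|0
2|2|3|1|3
0|2|2|0|1
3|1|2|3|3

2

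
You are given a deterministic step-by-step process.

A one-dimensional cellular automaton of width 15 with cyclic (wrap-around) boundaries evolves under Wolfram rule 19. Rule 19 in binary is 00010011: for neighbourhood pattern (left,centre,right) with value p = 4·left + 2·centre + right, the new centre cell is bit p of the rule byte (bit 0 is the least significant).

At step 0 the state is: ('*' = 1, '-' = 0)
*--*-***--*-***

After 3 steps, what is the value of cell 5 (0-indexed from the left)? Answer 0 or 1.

0

step 0: *--*-***--*-***
step 1: -**-----**-----
step 2: *--*****--*****
step 3: -**-----**-----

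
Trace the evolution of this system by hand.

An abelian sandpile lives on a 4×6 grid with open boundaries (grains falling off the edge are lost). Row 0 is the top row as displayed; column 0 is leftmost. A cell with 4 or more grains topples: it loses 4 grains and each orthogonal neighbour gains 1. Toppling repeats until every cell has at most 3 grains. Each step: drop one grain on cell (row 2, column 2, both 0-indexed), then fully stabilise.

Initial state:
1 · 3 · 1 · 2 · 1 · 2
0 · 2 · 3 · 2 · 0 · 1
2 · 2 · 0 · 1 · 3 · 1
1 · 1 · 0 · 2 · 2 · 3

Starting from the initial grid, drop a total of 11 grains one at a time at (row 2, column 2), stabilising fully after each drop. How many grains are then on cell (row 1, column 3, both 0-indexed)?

t=0: 1 · 3 · 1 · 2 · 1 · 2
0 · 2 · 3 · 2 · 0 · 1
2 · 2 · 0 · 1 · 3 · 1
1 · 1 · 0 · 2 · 2 · 3
t=1: 1 · 3 · 1 · 2 · 1 · 2
0 · 2 · 3 · 2 · 0 · 1
2 · 2 · 1 · 1 · 3 · 1
1 · 1 · 0 · 2 · 2 · 3
t=2: 1 · 3 · 1 · 2 · 1 · 2
0 · 2 · 3 · 2 · 0 · 1
2 · 2 · 2 · 1 · 3 · 1
1 · 1 · 0 · 2 · 2 · 3
t=3: 1 · 3 · 1 · 2 · 1 · 2
0 · 2 · 3 · 2 · 0 · 1
2 · 2 · 3 · 1 · 3 · 1
1 · 1 · 0 · 2 · 2 · 3
t=4: 1 · 3 · 2 · 2 · 1 · 2
0 · 3 · 0 · 3 · 0 · 1
2 · 3 · 1 · 2 · 3 · 1
1 · 1 · 1 · 2 · 2 · 3
t=5: 1 · 3 · 2 · 2 · 1 · 2
0 · 3 · 0 · 3 · 0 · 1
2 · 3 · 2 · 2 · 3 · 1
1 · 1 · 1 · 2 · 2 · 3
t=6: 1 · 3 · 2 · 2 · 1 · 2
0 · 3 · 0 · 3 · 0 · 1
2 · 3 · 3 · 2 · 3 · 1
1 · 1 · 1 · 2 · 2 · 3
t=7: 2 · 0 · 3 · 2 · 1 · 2
1 · 1 · 2 · 3 · 0 · 1
3 · 1 · 1 · 3 · 3 · 1
1 · 2 · 2 · 2 · 2 · 3
t=8: 2 · 0 · 3 · 2 · 1 · 2
1 · 1 · 2 · 3 · 0 · 1
3 · 1 · 2 · 3 · 3 · 1
1 · 2 · 2 · 2 · 2 · 3
t=9: 2 · 0 · 3 · 2 · 1 · 2
1 · 1 · 2 · 3 · 0 · 1
3 · 1 · 3 · 3 · 3 · 1
1 · 2 · 2 · 2 · 2 · 3
t=10: 2 · 1 · 1 · 0 · 2 · 2
1 · 2 · 1 · 2 · 2 · 1
3 · 2 · 2 · 2 · 0 · 2
1 · 2 · 3 · 3 · 3 · 3
t=11: 2 · 1 · 1 · 0 · 2 · 2
1 · 2 · 1 · 2 · 2 · 1
3 · 2 · 3 · 2 · 0 · 2
1 · 2 · 3 · 3 · 3 · 3

2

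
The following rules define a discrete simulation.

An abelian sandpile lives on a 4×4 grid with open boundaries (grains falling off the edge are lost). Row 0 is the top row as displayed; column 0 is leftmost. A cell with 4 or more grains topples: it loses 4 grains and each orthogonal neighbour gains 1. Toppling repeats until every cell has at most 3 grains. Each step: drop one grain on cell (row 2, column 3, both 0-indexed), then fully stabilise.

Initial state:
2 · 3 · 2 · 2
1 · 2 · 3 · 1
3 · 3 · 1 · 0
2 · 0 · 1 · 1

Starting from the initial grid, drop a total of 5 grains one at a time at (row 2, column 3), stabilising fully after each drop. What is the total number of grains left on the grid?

gen 0: 2 · 3 · 2 · 2
1 · 2 · 3 · 1
3 · 3 · 1 · 0
2 · 0 · 1 · 1
gen 1: 2 · 3 · 2 · 2
1 · 2 · 3 · 1
3 · 3 · 1 · 1
2 · 0 · 1 · 1
gen 2: 2 · 3 · 2 · 2
1 · 2 · 3 · 1
3 · 3 · 1 · 2
2 · 0 · 1 · 1
gen 3: 2 · 3 · 2 · 2
1 · 2 · 3 · 1
3 · 3 · 1 · 3
2 · 0 · 1 · 1
gen 4: 2 · 3 · 2 · 2
1 · 2 · 3 · 2
3 · 3 · 2 · 0
2 · 0 · 1 · 2
gen 5: 2 · 3 · 2 · 2
1 · 2 · 3 · 2
3 · 3 · 2 · 1
2 · 0 · 1 · 2

31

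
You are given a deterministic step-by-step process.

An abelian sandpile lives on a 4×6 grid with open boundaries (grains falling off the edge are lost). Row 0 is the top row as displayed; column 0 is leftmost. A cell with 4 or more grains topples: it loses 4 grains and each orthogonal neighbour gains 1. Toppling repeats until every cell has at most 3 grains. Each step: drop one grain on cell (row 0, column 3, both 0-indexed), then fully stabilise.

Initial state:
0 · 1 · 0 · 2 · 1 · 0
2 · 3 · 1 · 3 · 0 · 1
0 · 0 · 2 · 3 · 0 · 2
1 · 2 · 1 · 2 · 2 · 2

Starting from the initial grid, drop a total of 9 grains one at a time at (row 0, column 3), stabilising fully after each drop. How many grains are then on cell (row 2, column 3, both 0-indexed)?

gen 0: 0 · 1 · 0 · 2 · 1 · 0
2 · 3 · 1 · 3 · 0 · 1
0 · 0 · 2 · 3 · 0 · 2
1 · 2 · 1 · 2 · 2 · 2
gen 1: 0 · 1 · 0 · 3 · 1 · 0
2 · 3 · 1 · 3 · 0 · 1
0 · 0 · 2 · 3 · 0 · 2
1 · 2 · 1 · 2 · 2 · 2
gen 2: 0 · 1 · 1 · 1 · 2 · 0
2 · 3 · 2 · 1 · 1 · 1
0 · 0 · 3 · 0 · 1 · 2
1 · 2 · 1 · 3 · 2 · 2
gen 3: 0 · 1 · 1 · 2 · 2 · 0
2 · 3 · 2 · 1 · 1 · 1
0 · 0 · 3 · 0 · 1 · 2
1 · 2 · 1 · 3 · 2 · 2
gen 4: 0 · 1 · 1 · 3 · 2 · 0
2 · 3 · 2 · 1 · 1 · 1
0 · 0 · 3 · 0 · 1 · 2
1 · 2 · 1 · 3 · 2 · 2
gen 5: 0 · 1 · 2 · 0 · 3 · 0
2 · 3 · 2 · 2 · 1 · 1
0 · 0 · 3 · 0 · 1 · 2
1 · 2 · 1 · 3 · 2 · 2
gen 6: 0 · 1 · 2 · 1 · 3 · 0
2 · 3 · 2 · 2 · 1 · 1
0 · 0 · 3 · 0 · 1 · 2
1 · 2 · 1 · 3 · 2 · 2
gen 7: 0 · 1 · 2 · 2 · 3 · 0
2 · 3 · 2 · 2 · 1 · 1
0 · 0 · 3 · 0 · 1 · 2
1 · 2 · 1 · 3 · 2 · 2
gen 8: 0 · 1 · 2 · 3 · 3 · 0
2 · 3 · 2 · 2 · 1 · 1
0 · 0 · 3 · 0 · 1 · 2
1 · 2 · 1 · 3 · 2 · 2
gen 9: 0 · 1 · 3 · 1 · 0 · 1
2 · 3 · 2 · 3 · 2 · 1
0 · 0 · 3 · 0 · 1 · 2
1 · 2 · 1 · 3 · 2 · 2

0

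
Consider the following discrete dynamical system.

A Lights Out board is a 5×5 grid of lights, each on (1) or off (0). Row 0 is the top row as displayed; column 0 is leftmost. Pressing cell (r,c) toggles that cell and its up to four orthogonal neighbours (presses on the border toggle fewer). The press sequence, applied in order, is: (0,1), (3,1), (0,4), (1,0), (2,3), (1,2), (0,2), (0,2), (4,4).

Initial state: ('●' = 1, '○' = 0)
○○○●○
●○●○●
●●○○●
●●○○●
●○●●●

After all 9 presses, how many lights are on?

0) ○○○●○
●○●○●
●●○○●
●●○○●
●○●●●
1) ●●●●○
●●●○●
●●○○●
●●○○●
●○●●●
2) ●●●●○
●●●○●
●○○○●
○○●○●
●●●●●
3) ●●●○●
●●●○○
●○○○●
○○●○●
●●●●●
4) ○●●○●
○○●○○
○○○○●
○○●○●
●●●●●
5) ○●●○●
○○●●○
○○●●○
○○●●●
●●●●●
6) ○●○○●
○●○○○
○○○●○
○○●●●
●●●●●
7) ○○●●●
○●●○○
○○○●○
○○●●●
●●●●●
8) ○●○○●
○●○○○
○○○●○
○○●●●
●●●●●
9) ○●○○●
○●○○○
○○○●○
○○●●○
●●●○○

9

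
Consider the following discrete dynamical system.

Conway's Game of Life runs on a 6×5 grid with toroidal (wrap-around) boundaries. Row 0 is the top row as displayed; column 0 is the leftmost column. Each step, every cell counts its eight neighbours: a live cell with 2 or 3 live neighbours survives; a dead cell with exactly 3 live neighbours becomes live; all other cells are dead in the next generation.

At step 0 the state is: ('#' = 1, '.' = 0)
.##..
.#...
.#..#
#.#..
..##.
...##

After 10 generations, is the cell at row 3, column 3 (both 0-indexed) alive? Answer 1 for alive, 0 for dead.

1

gen 0: .##..
.#...
.#..#
#.#..
..##.
...##
gen 1: ####.
.#...
.##..
#.#.#
.##..
.#..#
gen 2: ...##
...#.
..##.
#....
..#.#
....#
gen 3: ...##
.....
..###
.##.#
#..##
#...#
gen 4: #..##
..#..
###.#
.#...
..#..
.....
gen 5: ...##
..#..
#.##.
...#.
.....
...##
gen 6: ..#.#
.##..
.####
..###
...##
...##
gen 7: ###.#
....#
....#
.#...
#....
#.#..
gen 8: ..#.#
.#..#
#....
#....
#....
..##.
gen 9: ###.#
.#.##
##..#
##..#
.#..#
.####
gen 10: .....
.....
.....
..##.
.....
.....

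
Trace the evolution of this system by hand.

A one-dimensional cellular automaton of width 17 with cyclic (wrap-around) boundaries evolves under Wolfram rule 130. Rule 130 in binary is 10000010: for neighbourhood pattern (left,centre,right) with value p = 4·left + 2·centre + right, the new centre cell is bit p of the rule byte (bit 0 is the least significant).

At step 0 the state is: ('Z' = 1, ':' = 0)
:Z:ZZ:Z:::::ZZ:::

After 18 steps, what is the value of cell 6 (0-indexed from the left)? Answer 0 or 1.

0

step 0: :Z:ZZ:Z:::::ZZ:::
step 1: Z::::::::::Z:::::
step 2: ::::::::::Z:::::Z
step 3: :::::::::Z:::::Z:
step 4: ::::::::Z:::::Z::
step 5: :::::::Z:::::Z:::
step 6: ::::::Z:::::Z::::
step 7: :::::Z:::::Z:::::
step 8: ::::Z:::::Z::::::
step 9: :::Z:::::Z:::::::
step 10: ::Z:::::Z::::::::
step 11: :Z:::::Z:::::::::
step 12: Z:::::Z::::::::::
step 13: :::::Z::::::::::Z
step 14: ::::Z::::::::::Z:
step 15: :::Z::::::::::Z::
step 16: ::Z::::::::::Z:::
step 17: :Z::::::::::Z::::
step 18: Z::::::::::Z:::::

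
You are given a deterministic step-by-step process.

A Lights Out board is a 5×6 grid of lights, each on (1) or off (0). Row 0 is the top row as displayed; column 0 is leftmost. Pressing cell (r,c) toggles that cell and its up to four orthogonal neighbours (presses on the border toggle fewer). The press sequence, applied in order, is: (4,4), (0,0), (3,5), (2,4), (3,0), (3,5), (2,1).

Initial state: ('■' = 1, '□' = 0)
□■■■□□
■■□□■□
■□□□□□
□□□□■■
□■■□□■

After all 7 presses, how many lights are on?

17

t=0: □■■■□□
■■□□■□
■□□□□□
□□□□■■
□■■□□■
t=1: □■■■□□
■■□□■□
■□□□□□
□□□□□■
□■■■■□
t=2: ■□■■□□
□■□□■□
■□□□□□
□□□□□■
□■■■■□
t=3: ■□■■□□
□■□□■□
■□□□□■
□□□□■□
□■■■■■
t=4: ■□■■□□
□■□□□□
■□□■■□
□□□□□□
□■■■■■
t=5: ■□■■□□
□■□□□□
□□□■■□
■■□□□□
■■■■■■
t=6: ■□■■□□
□■□□□□
□□□■■■
■■□□■■
■■■■■□
t=7: ■□■■□□
□□□□□□
■■■■■■
■□□□■■
■■■■■□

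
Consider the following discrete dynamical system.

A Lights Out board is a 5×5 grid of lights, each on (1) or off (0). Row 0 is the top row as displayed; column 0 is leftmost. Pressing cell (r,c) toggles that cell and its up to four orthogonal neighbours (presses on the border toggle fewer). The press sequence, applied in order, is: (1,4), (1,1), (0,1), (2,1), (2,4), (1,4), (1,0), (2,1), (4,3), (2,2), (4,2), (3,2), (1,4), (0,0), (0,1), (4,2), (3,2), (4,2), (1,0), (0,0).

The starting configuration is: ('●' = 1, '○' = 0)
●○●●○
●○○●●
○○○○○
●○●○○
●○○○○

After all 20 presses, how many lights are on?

0) ●○●●○
●○○●●
○○○○○
●○●○○
●○○○○
1) ●○●●●
●○○○○
○○○○●
●○●○○
●○○○○
2) ●●●●●
○●●○○
○●○○●
●○●○○
●○○○○
3) ○○○●●
○○●○○
○●○○●
●○●○○
●○○○○
4) ○○○●●
○●●○○
●○●○●
●●●○○
●○○○○
5) ○○○●●
○●●○●
●○●●○
●●●○●
●○○○○
6) ○○○●○
○●●●○
●○●●●
●●●○●
●○○○○
7) ●○○●○
●○●●○
○○●●●
●●●○●
●○○○○
8) ●○○●○
●●●●○
●●○●●
●○●○●
●○○○○
9) ●○○●○
●●●●○
●●○●●
●○●●●
●○●●●
10) ●○○●○
●●○●○
●○●○●
●○○●●
●○●●●
11) ●○○●○
●●○●○
●○●○●
●○●●●
●●○○●
12) ●○○●○
●●○●○
●○○○●
●●○○●
●●●○●
13) ●○○●●
●●○○●
●○○○○
●●○○●
●●●○●
14) ○●○●●
○●○○●
●○○○○
●●○○●
●●●○●
15) ●○●●●
○○○○●
●○○○○
●●○○●
●●●○●
16) ●○●●●
○○○○●
●○○○○
●●●○●
●○○●●
17) ●○●●●
○○○○●
●○●○○
●○○●●
●○●●●
18) ●○●●●
○○○○●
●○●○○
●○●●●
●●○○●
19) ○○●●●
●●○○●
○○●○○
●○●●●
●●○○●
20) ●●●●●
○●○○●
○○●○○
●○●●●
●●○○●

15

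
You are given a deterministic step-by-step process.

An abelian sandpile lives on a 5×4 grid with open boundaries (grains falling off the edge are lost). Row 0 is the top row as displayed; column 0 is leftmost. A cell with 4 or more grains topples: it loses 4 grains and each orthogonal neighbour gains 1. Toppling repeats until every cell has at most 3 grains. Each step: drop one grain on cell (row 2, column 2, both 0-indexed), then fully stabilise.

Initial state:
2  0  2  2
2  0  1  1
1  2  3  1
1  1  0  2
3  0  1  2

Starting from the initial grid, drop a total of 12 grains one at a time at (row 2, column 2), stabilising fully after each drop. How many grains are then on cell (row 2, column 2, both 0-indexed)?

step 0: 2  0  2  2
2  0  1  1
1  2  3  1
1  1  0  2
3  0  1  2
step 1: 2  0  2  2
2  0  2  1
1  3  0  2
1  1  1  2
3  0  1  2
step 2: 2  0  2  2
2  0  2  1
1  3  1  2
1  1  1  2
3  0  1  2
step 3: 2  0  2  2
2  0  2  1
1  3  2  2
1  1  1  2
3  0  1  2
step 4: 2  0  2  2
2  0  2  1
1  3  3  2
1  1  1  2
3  0  1  2
step 5: 2  0  2  2
2  1  3  1
2  0  1  3
1  2  2  2
3  0  1  2
step 6: 2  0  2  2
2  1  3  1
2  0  2  3
1  2  2  2
3  0  1  2
step 7: 2  0  2  2
2  1  3  1
2  0  3  3
1  2  2  2
3  0  1  2
step 8: 2  0  3  2
2  2  0  3
2  1  2  0
1  2  3  3
3  0  1  2
step 9: 2  0  3  2
2  2  0  3
2  1  3  0
1  2  3  3
3  0  1  2
step 10: 2  0  3  2
2  2  1  3
2  2  1  2
1  3  1  0
3  0  2  3
step 11: 2  0  3  2
2  2  1  3
2  2  2  2
1  3  1  0
3  0  2  3
step 12: 2  0  3  2
2  2  1  3
2  2  3  2
1  3  1  0
3  0  2  3

3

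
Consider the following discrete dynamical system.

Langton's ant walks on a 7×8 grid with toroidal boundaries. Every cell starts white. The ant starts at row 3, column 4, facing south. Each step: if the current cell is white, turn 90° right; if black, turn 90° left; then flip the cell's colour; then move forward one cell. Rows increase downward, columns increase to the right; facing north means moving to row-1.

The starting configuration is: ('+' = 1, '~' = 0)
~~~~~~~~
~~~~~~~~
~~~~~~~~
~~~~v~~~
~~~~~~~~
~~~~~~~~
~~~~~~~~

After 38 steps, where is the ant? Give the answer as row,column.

0,5

k=0  ~~~~~~~~
~~~~~~~~
~~~~~~~~
~~~~v~~~
~~~~~~~~
~~~~~~~~
~~~~~~~~
k=1  ~~~~~~~~
~~~~~~~~
~~~~~~~~
~~~<+~~~
~~~~~~~~
~~~~~~~~
~~~~~~~~
k=2  ~~~~~~~~
~~~~~~~~
~~~^~~~~
~~~++~~~
~~~~~~~~
~~~~~~~~
~~~~~~~~
k=3  ~~~~~~~~
~~~~~~~~
~~~+>~~~
~~~++~~~
~~~~~~~~
~~~~~~~~
~~~~~~~~
k=4  ~~~~~~~~
~~~~~~~~
~~~++~~~
~~~+v~~~
~~~~~~~~
~~~~~~~~
~~~~~~~~
k=5  ~~~~~~~~
~~~~~~~~
~~~++~~~
~~~+~>~~
~~~~~~~~
~~~~~~~~
~~~~~~~~
k=6  ~~~~~~~~
~~~~~~~~
~~~++~~~
~~~+~+~~
~~~~~v~~
~~~~~~~~
~~~~~~~~
k=7  ~~~~~~~~
~~~~~~~~
~~~++~~~
~~~+~+~~
~~~~<+~~
~~~~~~~~
~~~~~~~~
k=8  ~~~~~~~~
~~~~~~~~
~~~++~~~
~~~+^+~~
~~~~++~~
~~~~~~~~
~~~~~~~~
k=9  ~~~~~~~~
~~~~~~~~
~~~++~~~
~~~++>~~
~~~~++~~
~~~~~~~~
~~~~~~~~
k=10  ~~~~~~~~
~~~~~~~~
~~~++^~~
~~~++~~~
~~~~++~~
~~~~~~~~
~~~~~~~~
k=11  ~~~~~~~~
~~~~~~~~
~~~+++>~
~~~++~~~
~~~~++~~
~~~~~~~~
~~~~~~~~
k=12  ~~~~~~~~
~~~~~~~~
~~~++++~
~~~++~v~
~~~~++~~
~~~~~~~~
~~~~~~~~
k=13  ~~~~~~~~
~~~~~~~~
~~~++++~
~~~++<+~
~~~~++~~
~~~~~~~~
~~~~~~~~
k=14  ~~~~~~~~
~~~~~~~~
~~~++^+~
~~~++++~
~~~~++~~
~~~~~~~~
~~~~~~~~
k=15  ~~~~~~~~
~~~~~~~~
~~~+<~+~
~~~++++~
~~~~++~~
~~~~~~~~
~~~~~~~~
k=16  ~~~~~~~~
~~~~~~~~
~~~+~~+~
~~~+v++~
~~~~++~~
~~~~~~~~
~~~~~~~~
k=17  ~~~~~~~~
~~~~~~~~
~~~+~~+~
~~~+~>+~
~~~~++~~
~~~~~~~~
~~~~~~~~
k=18  ~~~~~~~~
~~~~~~~~
~~~+~^+~
~~~+~~+~
~~~~++~~
~~~~~~~~
~~~~~~~~
k=19  ~~~~~~~~
~~~~~~~~
~~~+~+>~
~~~+~~+~
~~~~++~~
~~~~~~~~
~~~~~~~~
k=20  ~~~~~~~~
~~~~~~^~
~~~+~+~~
~~~+~~+~
~~~~++~~
~~~~~~~~
~~~~~~~~
k=21  ~~~~~~~~
~~~~~~+>
~~~+~+~~
~~~+~~+~
~~~~++~~
~~~~~~~~
~~~~~~~~
k=22  ~~~~~~~~
~~~~~~++
~~~+~+~v
~~~+~~+~
~~~~++~~
~~~~~~~~
~~~~~~~~
k=23  ~~~~~~~~
~~~~~~++
~~~+~+<+
~~~+~~+~
~~~~++~~
~~~~~~~~
~~~~~~~~
k=24  ~~~~~~~~
~~~~~~^+
~~~+~+++
~~~+~~+~
~~~~++~~
~~~~~~~~
~~~~~~~~
k=25  ~~~~~~~~
~~~~~<~+
~~~+~+++
~~~+~~+~
~~~~++~~
~~~~~~~~
~~~~~~~~
k=26  ~~~~~^~~
~~~~~+~+
~~~+~+++
~~~+~~+~
~~~~++~~
~~~~~~~~
~~~~~~~~
k=27  ~~~~~+>~
~~~~~+~+
~~~+~+++
~~~+~~+~
~~~~++~~
~~~~~~~~
~~~~~~~~
k=28  ~~~~~++~
~~~~~+v+
~~~+~+++
~~~+~~+~
~~~~++~~
~~~~~~~~
~~~~~~~~
k=29  ~~~~~++~
~~~~~<++
~~~+~+++
~~~+~~+~
~~~~++~~
~~~~~~~~
~~~~~~~~
k=30  ~~~~~++~
~~~~~~++
~~~+~v++
~~~+~~+~
~~~~++~~
~~~~~~~~
~~~~~~~~
k=31  ~~~~~++~
~~~~~~++
~~~+~~>+
~~~+~~+~
~~~~++~~
~~~~~~~~
~~~~~~~~
k=32  ~~~~~++~
~~~~~~^+
~~~+~~~+
~~~+~~+~
~~~~++~~
~~~~~~~~
~~~~~~~~
k=33  ~~~~~++~
~~~~~<~+
~~~+~~~+
~~~+~~+~
~~~~++~~
~~~~~~~~
~~~~~~~~
k=34  ~~~~~^+~
~~~~~+~+
~~~+~~~+
~~~+~~+~
~~~~++~~
~~~~~~~~
~~~~~~~~
k=35  ~~~~<~+~
~~~~~+~+
~~~+~~~+
~~~+~~+~
~~~~++~~
~~~~~~~~
~~~~~~~~
k=36  ~~~~+~+~
~~~~~+~+
~~~+~~~+
~~~+~~+~
~~~~++~~
~~~~~~~~
~~~~^~~~
k=37  ~~~~+~+~
~~~~~+~+
~~~+~~~+
~~~+~~+~
~~~~++~~
~~~~~~~~
~~~~+>~~
k=38  ~~~~+v+~
~~~~~+~+
~~~+~~~+
~~~+~~+~
~~~~++~~
~~~~~~~~
~~~~++~~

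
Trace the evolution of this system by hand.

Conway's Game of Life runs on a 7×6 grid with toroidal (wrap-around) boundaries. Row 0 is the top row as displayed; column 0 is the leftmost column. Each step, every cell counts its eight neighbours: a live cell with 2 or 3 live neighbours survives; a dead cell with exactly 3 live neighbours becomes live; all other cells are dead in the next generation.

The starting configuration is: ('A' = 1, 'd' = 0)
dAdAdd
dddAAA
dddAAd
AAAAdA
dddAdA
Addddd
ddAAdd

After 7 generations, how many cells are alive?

step 0: dAdAdd
dddAAA
dddAAd
AAAAdA
dddAdA
Addddd
ddAAdd
step 1: dddddd
dddddA
dAdddd
AAdddA
dddAdA
ddAAAd
dAAAdd
step 2: ddAddd
dddddd
dAdddA
dAAdAA
dAdAdA
dAdddd
dAddAd
step 3: dddddd
dddddd
dAAdAA
dAdAdA
dAdAdA
dAddAd
dAAddd
step 4: dddddd
dddddd
dAAAAA
dAdAdA
dAdAdA
dAdAAd
dAAddd
step 5: dddddd
ddAAAd
dAdAdA
dAdddA
dAdAdA
dAdAAd
dAAAdd
step 6: dAddAd
ddAAAd
dAdAdA
dAdddA
dAdAdA
dAdddd
dAdAAd
step 7: dAdddA
AAdddA
dAdAdA
dAdddA
dAddAd
dAdAdd
AAdAAd

18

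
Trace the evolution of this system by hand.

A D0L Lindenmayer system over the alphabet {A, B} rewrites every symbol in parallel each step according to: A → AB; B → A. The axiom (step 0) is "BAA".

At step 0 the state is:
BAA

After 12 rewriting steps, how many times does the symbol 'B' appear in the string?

0) BAA
1) AABAB
2) ABABAABA
3) ABAABAABABAAB
4) ABAABABAABABAABAABABA
5) ABAABABAABAABABAABAABABAABABAABAAB
6) ABAABABAABAABABAABABAABAABABAABABAABAABABAABAABABAABABA
7) ABAABABAABAABABAABABAABAABABAABAABABAABABAABAABABAABAABABAABABAABAABABAABABAABAABABAABAAB
8) ABAABABAABAABABAABABAABAABABAABAABABAABABAABAABABAABABAABA…ABAABAABABAABAABABAABABAABAABABAABAABABAABABAABAABABAABABA  (len 144)
9) ABAABABAABAABABAABABAABAABABAABAABABAABABAABAABABAABABAABA…AABABAABABAABAABABAABABAABAABABAABAABABAABABAABAABABAABAAB  (len 233)
10) ABAABABAABAABABAABABAABAABABAABAABABAABABAABAABABAABABAABA…AABABAABABAABAABABAABABAABAABABAABAABABAABABAABAABABAABABA  (len 377)
11) ABAABABAABAABABAABABAABAABABAABAABABAABABAABAABABAABABAABA…AABABAABABAABAABABAABABAABAABABAABAABABAABABAABAABABAABAAB  (len 610)
12) ABAABABAABAABABAABABAABAABABAABAABABAABABAABAABABAABABAABA…AABABAABABAABAABABAABABAABAABABAABAABABAABABAABAABABAABABA  (len 987)

377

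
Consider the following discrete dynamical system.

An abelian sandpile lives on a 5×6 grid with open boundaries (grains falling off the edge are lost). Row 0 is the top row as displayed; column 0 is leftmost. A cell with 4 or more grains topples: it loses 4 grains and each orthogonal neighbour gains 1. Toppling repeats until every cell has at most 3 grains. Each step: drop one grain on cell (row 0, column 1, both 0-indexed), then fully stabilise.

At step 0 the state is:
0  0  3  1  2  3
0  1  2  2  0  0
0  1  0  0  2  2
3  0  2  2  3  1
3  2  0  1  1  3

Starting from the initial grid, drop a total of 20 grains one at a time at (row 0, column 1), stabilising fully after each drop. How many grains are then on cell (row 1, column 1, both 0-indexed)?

0

gen 0: 0  0  3  1  2  3
0  1  2  2  0  0
0  1  0  0  2  2
3  0  2  2  3  1
3  2  0  1  1  3
gen 1: 0  1  3  1  2  3
0  1  2  2  0  0
0  1  0  0  2  2
3  0  2  2  3  1
3  2  0  1  1  3
gen 2: 0  2  3  1  2  3
0  1  2  2  0  0
0  1  0  0  2  2
3  0  2  2  3  1
3  2  0  1  1  3
gen 3: 0  3  3  1  2  3
0  1  2  2  0  0
0  1  0  0  2  2
3  0  2  2  3  1
3  2  0  1  1  3
gen 4: 1  1  0  2  2  3
0  2  3  2  0  0
0  1  0  0  2  2
3  0  2  2  3  1
3  2  0  1  1  3
gen 5: 1  2  0  2  2  3
0  2  3  2  0  0
0  1  0  0  2  2
3  0  2  2  3  1
3  2  0  1  1  3
gen 6: 1  3  0  2  2  3
0  2  3  2  0  0
0  1  0  0  2  2
3  0  2  2  3  1
3  2  0  1  1  3
gen 7: 2  0  1  2  2  3
0  3  3  2  0  0
0  1  0  0  2  2
3  0  2  2  3  1
3  2  0  1  1  3
gen 8: 2  1  1  2  2  3
0  3  3  2  0  0
0  1  0  0  2  2
3  0  2  2  3  1
3  2  0  1  1  3
gen 9: 2  2  1  2  2  3
0  3  3  2  0  0
0  1  0  0  2  2
3  0  2  2  3  1
3  2  0  1  1  3
gen 10: 2  3  1  2  2  3
0  3  3  2  0  0
0  1  0  0  2  2
3  0  2  2  3  1
3  2  0  1  1  3
gen 11: 3  1  3  2  2  3
1  1  0  3  0  0
0  2  1  0  2  2
3  0  2  2  3  1
3  2  0  1  1  3
gen 12: 3  2  3  2  2  3
1  1  0  3  0  0
0  2  1  0  2  2
3  0  2  2  3  1
3  2  0  1  1  3
gen 13: 3  3  3  2  2  3
1  1  0  3  0  0
0  2  1  0  2  2
3  0  2  2  3  1
3  2  0  1  1  3
gen 14: 0  2  0  3  2  3
2  2  1  3  0  0
0  2  1  0  2  2
3  0  2  2  3  1
3  2  0  1  1  3
gen 15: 0  3  0  3  2  3
2  2  1  3  0  0
0  2  1  0  2  2
3  0  2  2  3  1
3  2  0  1  1  3
gen 16: 1  0  1  3  2  3
2  3  1  3  0  0
0  2  1  0  2  2
3  0  2  2  3  1
3  2  0  1  1  3
gen 17: 1  1  1  3  2  3
2  3  1  3  0  0
0  2  1  0  2  2
3  0  2  2  3  1
3  2  0  1  1  3
gen 18: 1  2  1  3  2  3
2  3  1  3  0  0
0  2  1  0  2  2
3  0  2  2  3  1
3  2  0  1  1  3
gen 19: 1  3  1  3  2  3
2  3  1  3  0  0
0  2  1  0  2  2
3  0  2  2  3  1
3  2  0  1  1  3
gen 20: 2  1  2  3  2  3
3  0  2  3  0  0
0  3  1  0  2  2
3  0  2  2  3  1
3  2  0  1  1  3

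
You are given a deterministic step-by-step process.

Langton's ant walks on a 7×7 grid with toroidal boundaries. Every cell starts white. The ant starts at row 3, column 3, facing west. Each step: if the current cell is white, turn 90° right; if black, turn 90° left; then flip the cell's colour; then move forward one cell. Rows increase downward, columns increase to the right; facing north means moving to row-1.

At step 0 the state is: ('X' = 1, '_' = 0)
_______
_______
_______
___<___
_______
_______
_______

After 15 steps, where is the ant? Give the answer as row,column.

[0] _______
_______
_______
___<___
_______
_______
_______
[1] _______
_______
___^___
___X___
_______
_______
_______
[2] _______
_______
___X>__
___X___
_______
_______
_______
[3] _______
_______
___XX__
___Xv__
_______
_______
_______
[4] _______
_______
___XX__
___<X__
_______
_______
_______
[5] _______
_______
___XX__
____X__
___v___
_______
_______
[6] _______
_______
___XX__
____X__
__<X___
_______
_______
[7] _______
_______
___XX__
__^_X__
__XX___
_______
_______
[8] _______
_______
___XX__
__X>X__
__XX___
_______
_______
[9] _______
_______
___XX__
__XXX__
__Xv___
_______
_______
[10] _______
_______
___XX__
__XXX__
__X_>__
_______
_______
[11] _______
_______
___XX__
__XXX__
__X_X__
____v__
_______
[12] _______
_______
___XX__
__XXX__
__X_X__
___<X__
_______
[13] _______
_______
___XX__
__XXX__
__X^X__
___XX__
_______
[14] _______
_______
___XX__
__XXX__
__XX>__
___XX__
_______
[15] _______
_______
___XX__
__XX^__
__XX___
___XX__
_______

3,4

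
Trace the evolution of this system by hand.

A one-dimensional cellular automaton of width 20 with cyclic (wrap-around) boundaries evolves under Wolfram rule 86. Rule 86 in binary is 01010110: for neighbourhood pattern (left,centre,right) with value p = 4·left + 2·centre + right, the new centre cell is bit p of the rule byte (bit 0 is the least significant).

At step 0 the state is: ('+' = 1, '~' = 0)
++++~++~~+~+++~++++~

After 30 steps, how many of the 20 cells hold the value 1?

7

gen 0: ++++~++~~+~+++~++++~
gen 1: ~~~+~~++++~~~+~~~~+~
gen 2: ~~++++~~~++~+++~~+++
gen 3: ++~~~++~+~+~~~+++~~+
gen 4: ~++~+~+~+~++~+~~+++~
gen 5: +~+~+~+~+~~+~+++~~++
gen 6: +~+~+~+~++++~~~+++~~
gen 7: +~+~+~+~~~~++~+~~+++
gen 8: +~+~+~++~~+~+~+++~~~
gen 9: +~+~+~~++++~+~~~++~+
gen 10: +~+~+++~~~+~++~+~+~~
gen 11: +~+~~~++~++~~+~+~+++
gen 12: +~++~+~+~~++++~+~~~~
gen 13: +~~+~+~+++~~~+~++~~+
gen 14: ++++~+~~~++~++~~+++~
gen 15: ~~~+~++~+~+~~+++~~+~
gen 16: ~~++~~+~+~+++~~+++++
gen 17: ++~++++~+~~~+++~~~~+
gen 18: ~+~~~~+~++~+~~++~~+~
gen 19: +++~~++~~+~+++~+++++
gen 20: ~~+++~++++~~~+~~~~~~
gen 21: ~+~~+~~~~++~+++~~~~~
gen 22: ++++++~~+~+~~~++~~~~
gen 23: ~~~~~++++~++~+~++~~+
gen 24: +~~~+~~~+~~+~+~~++++
gen 25: ++~+++~+++++~+++~~~~
gen 26: ~+~~~+~~~~~+~~~++~~+
gen 27: ~++~+++~~~+++~+~++++
gen 28: ~~+~~~++~+~~+~+~~~~+
gen 29: ++++~+~+~++++~++~~++
gen 30: ~~~+~+~+~~~~+~~+++~~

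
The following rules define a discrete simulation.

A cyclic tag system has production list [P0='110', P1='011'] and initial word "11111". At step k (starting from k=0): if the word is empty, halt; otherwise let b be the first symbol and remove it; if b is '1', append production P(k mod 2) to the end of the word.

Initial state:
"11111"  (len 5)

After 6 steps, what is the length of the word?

0) "11111"  (len 5)
1) "1111110"  (len 7)
2) "111110011"  (len 9)
3) "11110011110"  (len 11)
4) "1110011110011"  (len 13)
5) "110011110011110"  (len 15)
6) "10011110011110011"  (len 17)

17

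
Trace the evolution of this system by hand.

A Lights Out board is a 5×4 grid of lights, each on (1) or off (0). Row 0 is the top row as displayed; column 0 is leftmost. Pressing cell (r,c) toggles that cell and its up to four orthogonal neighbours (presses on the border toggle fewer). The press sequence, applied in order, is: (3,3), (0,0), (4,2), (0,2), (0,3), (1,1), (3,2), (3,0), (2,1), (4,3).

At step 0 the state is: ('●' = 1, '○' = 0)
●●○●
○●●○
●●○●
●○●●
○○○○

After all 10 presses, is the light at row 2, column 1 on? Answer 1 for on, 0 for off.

k=0  ●●○●
○●●○
●●○●
●○●●
○○○○
k=1  ●●○●
○●●○
●●○○
●○○○
○○○●
k=2  ○○○●
●●●○
●●○○
●○○○
○○○●
k=3  ○○○●
●●●○
●●○○
●○●○
○●●○
k=4  ○●●○
●●○○
●●○○
●○●○
○●●○
k=5  ○●○●
●●○●
●●○○
●○●○
○●●○
k=6  ○○○●
○○●●
●○○○
●○●○
○●●○
k=7  ○○○●
○○●●
●○●○
●●○●
○●○○
k=8  ○○○●
○○●●
○○●○
○○○●
●●○○
k=9  ○○○●
○●●●
●●○○
○●○●
●●○○
k=10  ○○○●
○●●●
●●○○
○●○○
●●●●

1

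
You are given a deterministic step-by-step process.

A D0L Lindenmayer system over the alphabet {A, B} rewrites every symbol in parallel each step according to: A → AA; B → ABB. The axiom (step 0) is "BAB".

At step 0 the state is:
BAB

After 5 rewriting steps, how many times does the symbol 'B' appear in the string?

k=0  BAB
k=1  ABBAAABB
k=2  AAABBABBAAAAAAABBABB
k=3  AAAAAAABBABBAAABBABBAAAAAAAAAAAAAAABBABBAAABBABB
k=4  AAAAAAAAAAAAAAABBABBAAABBABBAAAAAAABBABBAAABBABBAAAAAAAAAAAAAAAAAAAAAAAAAAAAAAABBABBAAABBABBAAAAAAABBABBAAABBABB
k=5  AAAAAAAAAAAAAAAAAAAAAAAAAAAAAAABBABBAAABBABBAAAAAAABBABBAA…BBAAABBABBAAAAAAAAAAAAAAABBABBAAABBABBAAAAAAABBABBAAABBABB  (len 256)

64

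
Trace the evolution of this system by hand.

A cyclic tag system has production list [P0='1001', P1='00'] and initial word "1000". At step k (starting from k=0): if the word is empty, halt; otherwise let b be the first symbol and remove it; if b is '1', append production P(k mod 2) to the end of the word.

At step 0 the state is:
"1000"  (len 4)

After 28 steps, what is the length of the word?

[0] "1000"  (len 4)
[1] "0001001"  (len 7)
[2] "001001"  (len 6)
[3] "01001"  (len 5)
[4] "1001"  (len 4)
[5] "0011001"  (len 7)
[6] "011001"  (len 6)
[7] "11001"  (len 5)
[8] "100100"  (len 6)
[9] "001001001"  (len 9)
[10] "01001001"  (len 8)
[11] "1001001"  (len 7)
[12] "00100100"  (len 8)
[13] "0100100"  (len 7)
[14] "100100"  (len 6)
[15] "001001001"  (len 9)
[16] "01001001"  (len 8)
[17] "1001001"  (len 7)
[18] "00100100"  (len 8)
[19] "0100100"  (len 7)
[20] "100100"  (len 6)
[21] "001001001"  (len 9)
[22] "01001001"  (len 8)
[23] "1001001"  (len 7)
[24] "00100100"  (len 8)
[25] "0100100"  (len 7)
[26] "100100"  (len 6)
[27] "001001001"  (len 9)
[28] "01001001"  (len 8)

8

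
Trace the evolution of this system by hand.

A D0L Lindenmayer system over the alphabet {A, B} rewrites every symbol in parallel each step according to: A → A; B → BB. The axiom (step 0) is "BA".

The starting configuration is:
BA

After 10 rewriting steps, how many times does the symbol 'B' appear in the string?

k=0  BA
k=1  BBA
k=2  BBBBA
k=3  BBBBBBBBA
k=4  BBBBBBBBBBBBBBBBA
k=5  BBBBBBBBBBBBBBBBBBBBBBBBBBBBBBBBA
k=6  BBBBBBBBBBBBBBBBBBBBBBBBBBBBBBBBBBBBBBBBBBBBBBBBBBBBBBBBBBBBBBBBA
k=7  BBBBBBBBBBBBBBBBBBBBBBBBBBBBBBBBBBBBBBBBBBBBBBBBBBBBBBBBBB…BBBBBBBBBBBBBBBBBBBBBBBBBBBBBBBBBBBBBBBBBBBBBBBBBBBBBBBBBA  (len 129)
k=8  BBBBBBBBBBBBBBBBBBBBBBBBBBBBBBBBBBBBBBBBBBBBBBBBBBBBBBBBBB…BBBBBBBBBBBBBBBBBBBBBBBBBBBBBBBBBBBBBBBBBBBBBBBBBBBBBBBBBA  (len 257)
k=9  BBBBBBBBBBBBBBBBBBBBBBBBBBBBBBBBBBBBBBBBBBBBBBBBBBBBBBBBBB…BBBBBBBBBBBBBBBBBBBBBBBBBBBBBBBBBBBBBBBBBBBBBBBBBBBBBBBBBA  (len 513)
k=10  BBBBBBBBBBBBBBBBBBBBBBBBBBBBBBBBBBBBBBBBBBBBBBBBBBBBBBBBBB…BBBBBBBBBBBBBBBBBBBBBBBBBBBBBBBBBBBBBBBBBBBBBBBBBBBBBBBBBA  (len 1025)

1024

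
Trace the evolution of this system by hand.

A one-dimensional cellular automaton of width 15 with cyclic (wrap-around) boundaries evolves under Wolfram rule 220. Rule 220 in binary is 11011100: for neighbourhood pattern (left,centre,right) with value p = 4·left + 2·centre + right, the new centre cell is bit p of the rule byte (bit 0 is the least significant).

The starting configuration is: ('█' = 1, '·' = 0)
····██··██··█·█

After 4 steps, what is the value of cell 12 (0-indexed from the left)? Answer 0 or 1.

k=0  ····██··██··█·█
k=1  █···███·███·█·█
k=2  ██··███·███·█·█
k=3  ███·███·███·█·█
k=4  ███·███·███·█·█

1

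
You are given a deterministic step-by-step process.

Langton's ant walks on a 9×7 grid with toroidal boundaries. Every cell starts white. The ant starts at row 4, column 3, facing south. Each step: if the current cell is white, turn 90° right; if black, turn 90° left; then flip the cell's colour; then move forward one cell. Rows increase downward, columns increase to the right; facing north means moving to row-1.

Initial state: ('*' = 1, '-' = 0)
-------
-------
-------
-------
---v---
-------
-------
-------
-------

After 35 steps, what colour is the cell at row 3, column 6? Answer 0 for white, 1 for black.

1

k=0  -------
-------
-------
-------
---v---
-------
-------
-------
-------
k=1  -------
-------
-------
-------
--<*---
-------
-------
-------
-------
k=2  -------
-------
-------
--^----
--**---
-------
-------
-------
-------
k=3  -------
-------
-------
--*>---
--**---
-------
-------
-------
-------
k=4  -------
-------
-------
--**---
--*v---
-------
-------
-------
-------
k=5  -------
-------
-------
--**---
--*->--
-------
-------
-------
-------
k=6  -------
-------
-------
--**---
--*-*--
----v--
-------
-------
-------
k=7  -------
-------
-------
--**---
--*-*--
---<*--
-------
-------
-------
k=8  -------
-------
-------
--**---
--*^*--
---**--
-------
-------
-------
k=9  -------
-------
-------
--**---
--**>--
---**--
-------
-------
-------
k=10  -------
-------
-------
--**^--
--**---
---**--
-------
-------
-------
k=11  -------
-------
-------
--***>-
--**---
---**--
-------
-------
-------
k=12  -------
-------
-------
--****-
--**-v-
---**--
-------
-------
-------
k=13  -------
-------
-------
--****-
--**<*-
---**--
-------
-------
-------
k=14  -------
-------
-------
--**^*-
--****-
---**--
-------
-------
-------
k=15  -------
-------
-------
--*<-*-
--****-
---**--
-------
-------
-------
k=16  -------
-------
-------
--*--*-
--*v**-
---**--
-------
-------
-------
k=17  -------
-------
-------
--*--*-
--*->*-
---**--
-------
-------
-------
k=18  -------
-------
-------
--*-^*-
--*--*-
---**--
-------
-------
-------
k=19  -------
-------
-------
--*-*>-
--*--*-
---**--
-------
-------
-------
k=20  -------
-------
-----^-
--*-*--
--*--*-
---**--
-------
-------
-------
k=21  -------
-------
-----*>
--*-*--
--*--*-
---**--
-------
-------
-------
k=22  -------
-------
-----**
--*-*-v
--*--*-
---**--
-------
-------
-------
k=23  -------
-------
-----**
--*-*<*
--*--*-
---**--
-------
-------
-------
k=24  -------
-------
-----^*
--*-***
--*--*-
---**--
-------
-------
-------
k=25  -------
-------
----<-*
--*-***
--*--*-
---**--
-------
-------
-------
k=26  -------
----^--
----*-*
--*-***
--*--*-
---**--
-------
-------
-------
k=27  -------
----*>-
----*-*
--*-***
--*--*-
---**--
-------
-------
-------
k=28  -------
----**-
----*v*
--*-***
--*--*-
---**--
-------
-------
-------
k=29  -------
----**-
----<**
--*-***
--*--*-
---**--
-------
-------
-------
k=30  -------
----**-
-----**
--*-v**
--*--*-
---**--
-------
-------
-------
k=31  -------
----**-
-----**
--*-->*
--*--*-
---**--
-------
-------
-------
k=32  -------
----**-
-----^*
--*---*
--*--*-
---**--
-------
-------
-------
k=33  -------
----**-
----<-*
--*---*
--*--*-
---**--
-------
-------
-------
k=34  -------
----^*-
----*-*
--*---*
--*--*-
---**--
-------
-------
-------
k=35  -------
---<-*-
----*-*
--*---*
--*--*-
---**--
-------
-------
-------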